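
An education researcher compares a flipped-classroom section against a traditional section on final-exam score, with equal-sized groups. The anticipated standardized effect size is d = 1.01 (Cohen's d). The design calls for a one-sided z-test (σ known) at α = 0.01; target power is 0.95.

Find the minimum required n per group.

n = 31 per group

Set Φ(δ − 2.326) = 0.95; then δ − 2.326 = Φ⁻¹(0.95) = 1.645, giving δ = 3.971.
δ = d·√(n/2) ⇒ n = 2(δ/d)² = 2 × (3.971 / 1.01)² = 30.92.
Rounding up, n = 31 per group.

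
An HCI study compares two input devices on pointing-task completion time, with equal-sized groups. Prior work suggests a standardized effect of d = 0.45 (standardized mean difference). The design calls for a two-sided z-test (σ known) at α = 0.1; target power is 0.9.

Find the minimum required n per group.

Set Φ(δ − 1.645) = 0.9; then δ − 1.645 = Φ⁻¹(0.9) = 1.282, giving δ = 2.926.
(For δ > 0 the lower-tail rejection region contributes negligibly to power, so the one-term inversion is standard.)
δ = d·√(n/2) ⇒ n = 2(δ/d)² = 2 × (2.926 / 0.45)² = 84.58.
Rounding up, n = 85 per group.

n = 85 per group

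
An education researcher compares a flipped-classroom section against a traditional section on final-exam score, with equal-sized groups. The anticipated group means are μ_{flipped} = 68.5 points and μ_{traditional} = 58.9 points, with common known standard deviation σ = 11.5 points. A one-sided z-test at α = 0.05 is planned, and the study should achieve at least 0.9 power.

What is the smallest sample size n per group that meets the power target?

Standardized effect: d = |μ_{flipped} − μ_{traditional}| / σ = |68.5 − 58.9| / 11.5 = 0.8348
Set Φ(δ − 1.645) = 0.9; then δ − 1.645 = Φ⁻¹(0.9) = 1.282, giving δ = 2.926.
δ = d·√(n/2) ⇒ n = 2(δ/d)² = 2 × (2.926 / 0.8348)² = 24.58.
Round up to the next whole unit.

n = 25 per group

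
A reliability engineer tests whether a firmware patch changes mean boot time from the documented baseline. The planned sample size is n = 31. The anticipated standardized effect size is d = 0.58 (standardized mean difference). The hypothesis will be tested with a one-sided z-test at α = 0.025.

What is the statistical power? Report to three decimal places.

Power ≈ 0.898

Noncentrality parameter: δ = d·√n = 0.58 × √31 = 3.2293
Critical value for a one-sided test at α = 0.025: z_α = 1.960.
Power = P(Z > 1.960 − δ) = Φ(1.269) = 0.8978.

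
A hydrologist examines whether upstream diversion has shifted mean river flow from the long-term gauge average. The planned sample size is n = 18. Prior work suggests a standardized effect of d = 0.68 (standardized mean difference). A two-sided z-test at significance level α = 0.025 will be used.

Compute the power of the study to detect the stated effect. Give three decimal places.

Power ≈ 0.740

Noncentrality parameter: δ = d·√n = 0.68 × √18 = 2.8850
Critical value for a two-sided test at α = 0.025: z_{α/2} = 2.241.
Power = Φ(δ − 2.241) + Φ(−δ − 2.241) = Φ(0.644) + Φ(-5.126) = 0.7401 + 0.0000 = 0.7401.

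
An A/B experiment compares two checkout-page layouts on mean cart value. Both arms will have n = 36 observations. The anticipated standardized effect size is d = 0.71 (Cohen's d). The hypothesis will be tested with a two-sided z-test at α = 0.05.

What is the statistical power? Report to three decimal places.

Noncentrality parameter: δ = d·√(n/2) = 0.71 × √(36/2) = 3.0123
Two-sided α = 0.05 → critical value z_{0.025} = 1.960.
Power = Φ(δ − 1.960) + Φ(−δ − 1.960) = Φ(1.052) + Φ(-4.972) = 0.8537 + 0.0000 = 0.8537.

Power ≈ 0.854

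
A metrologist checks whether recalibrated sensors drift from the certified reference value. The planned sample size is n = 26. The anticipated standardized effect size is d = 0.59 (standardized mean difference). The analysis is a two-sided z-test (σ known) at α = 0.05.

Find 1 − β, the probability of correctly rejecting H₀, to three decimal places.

Power ≈ 0.853

Noncentrality parameter: δ = d·√n = 0.59 × √26 = 3.0084
Critical value for a two-sided test at α = 0.05: z_{α/2} = 1.960.
Power = Φ(δ − 1.960) + Φ(−δ − 1.960) = Φ(1.048) + Φ(-4.968) = 0.8528 + 0.0000 = 0.8528.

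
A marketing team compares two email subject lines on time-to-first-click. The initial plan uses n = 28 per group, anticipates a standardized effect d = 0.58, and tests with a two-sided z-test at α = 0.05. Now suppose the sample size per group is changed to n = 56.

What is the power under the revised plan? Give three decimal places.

With n = 56 per group: δ = d·√(n/2) = 0.58 × √(56/2) = 3.0691. Critical value z_{0.025} = 1.960.
Revised power = Φ(δ − 1.960) + Φ(−δ − 1.960) = Φ(1.109) + Φ(-5.029) = 0.8663 + 0.0000 = 0.8663.

Power ≈ 0.866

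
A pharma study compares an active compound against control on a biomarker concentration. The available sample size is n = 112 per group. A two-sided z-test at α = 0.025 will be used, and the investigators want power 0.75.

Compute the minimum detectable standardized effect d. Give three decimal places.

d ≈ 0.390

Need Φ(δ − 2.241) = 0.75, so δ = 2.241 + 0.674 = 2.916.
(Lower-tail contribution to power is negligible for δ > 0.)
δ = d·√(n/2) ⇒ d = δ/√(n/2) = 2.916/√(112/2) = 0.3897.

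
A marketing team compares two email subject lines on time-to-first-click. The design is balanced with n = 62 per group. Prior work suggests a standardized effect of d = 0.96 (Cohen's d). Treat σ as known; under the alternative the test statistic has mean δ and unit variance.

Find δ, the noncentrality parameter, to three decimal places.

The noncentrality parameter scales effect size by the design's sample-size factor: δ = d·√(n/2) = 0.96 × √(62/2) = 5.3451

δ ≈ 5.345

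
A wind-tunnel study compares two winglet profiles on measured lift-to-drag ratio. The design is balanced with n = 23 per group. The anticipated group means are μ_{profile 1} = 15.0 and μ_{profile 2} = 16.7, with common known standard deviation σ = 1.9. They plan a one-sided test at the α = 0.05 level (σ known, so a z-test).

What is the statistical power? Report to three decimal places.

Standardized effect: d = |μ_{profile 1} − μ_{profile 2}| / σ = |15.0 − 16.7| / 1.9 = 0.8947
Noncentrality parameter: λ = d·√(n/2) = 0.8947 × √(23/2) = 3.0342
Critical value for a one-sided test at α = 0.05: z_α = 1.645.
Power = Φ(λ − 1.645) = Φ(1.389) = 0.9176.

Power ≈ 0.918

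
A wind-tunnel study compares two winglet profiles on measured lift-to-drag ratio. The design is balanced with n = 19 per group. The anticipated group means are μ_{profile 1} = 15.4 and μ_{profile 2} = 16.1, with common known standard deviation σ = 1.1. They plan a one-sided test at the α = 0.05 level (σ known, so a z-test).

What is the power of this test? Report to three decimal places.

Power ≈ 0.624

Standardized effect: d = |μ_{profile 1} − μ_{profile 2}| / σ = |15.4 − 16.1| / 1.1 = 0.6364
Noncentrality parameter: δ = d·√(n/2) = 0.6364 × √(19/2) = 1.9614
One-sided α = 0.05 → critical value z_{0.05} = 1.645.
Power = P(Z > 1.645 − δ) = Φ(0.317) = 0.6242.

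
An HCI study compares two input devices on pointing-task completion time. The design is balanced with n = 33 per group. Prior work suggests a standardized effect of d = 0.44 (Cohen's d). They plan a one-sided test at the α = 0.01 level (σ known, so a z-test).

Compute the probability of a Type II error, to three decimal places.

β ≈ 0.705

Noncentrality parameter: δ = d·√(n/2) = 0.44 × √(33/2) = 1.7873
Critical value for a one-sided test at α = 0.01: z_α = 2.326.
Power = Φ(δ − 2.326) = Φ(-0.539) = 0.2949.
Type II error: β = 1 − power = 1 − 0.2949 = 0.7051.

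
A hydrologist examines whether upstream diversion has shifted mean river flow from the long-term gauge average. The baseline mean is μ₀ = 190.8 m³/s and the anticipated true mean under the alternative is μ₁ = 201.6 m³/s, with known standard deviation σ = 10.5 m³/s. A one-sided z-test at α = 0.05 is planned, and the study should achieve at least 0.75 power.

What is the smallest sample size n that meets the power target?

Standardized effect: d = |μ₁ − μ₀| / σ = |201.6 − 190.8| / 10.5 = 1.0286
Set Φ(δ − 1.645) = 0.75; then δ − 1.645 = Φ⁻¹(0.75) = 0.674, giving δ = 2.319.
δ = d·√n ⇒ n = (δ/d)² = (2.319 / 1.0286)² = 5.08.
Round up to the next whole unit.

n = 6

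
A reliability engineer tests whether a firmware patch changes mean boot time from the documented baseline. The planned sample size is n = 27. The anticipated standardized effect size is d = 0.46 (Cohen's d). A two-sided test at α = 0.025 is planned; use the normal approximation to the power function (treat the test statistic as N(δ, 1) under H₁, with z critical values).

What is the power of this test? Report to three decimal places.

Noncentrality parameter: δ = d·√n = 0.46 × √27 = 2.3902
Critical value for a two-sided test at α = 0.025: z_{α/2} = 2.241.
Power = Φ(δ − 2.241) + Φ(−δ − 2.241) = Φ(0.149) + Φ(-4.632) = 0.5592 + 0.0000 = 0.5592.

Power ≈ 0.559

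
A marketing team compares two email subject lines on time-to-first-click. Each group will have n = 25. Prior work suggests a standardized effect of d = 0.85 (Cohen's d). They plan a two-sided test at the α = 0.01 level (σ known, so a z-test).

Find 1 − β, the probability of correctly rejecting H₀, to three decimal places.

Noncentrality parameter: δ = d·√(n/2) = 0.85 × √(25/2) = 3.0052
Critical value for a two-sided test at α = 0.01: z_{α/2} = 2.576.
Power = Φ(δ − 2.576) + Φ(−δ − 2.576) = Φ(0.429) + Φ(-5.581) = 0.6662 + 0.0000 = 0.6662.

Power ≈ 0.666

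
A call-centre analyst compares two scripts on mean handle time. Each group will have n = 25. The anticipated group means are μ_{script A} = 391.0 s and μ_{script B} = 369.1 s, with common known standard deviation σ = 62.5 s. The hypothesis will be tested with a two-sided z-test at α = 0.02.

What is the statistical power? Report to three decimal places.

Standardized effect: d = |μ_{script A} − μ_{script B}| / σ = |391.0 − 369.1| / 62.5 = 0.3504
Noncentrality parameter: λ = d·√(n/2) = 0.3504 × √(25/2) = 1.2389
Critical value for a two-sided test at α = 0.02: z_{α/2} = 2.326.
Power = Φ(λ − 2.326) + Φ(−λ − 2.326) = Φ(-1.087) + Φ(-3.565) = 0.1384 + 0.0002 = 0.1386.

Power ≈ 0.139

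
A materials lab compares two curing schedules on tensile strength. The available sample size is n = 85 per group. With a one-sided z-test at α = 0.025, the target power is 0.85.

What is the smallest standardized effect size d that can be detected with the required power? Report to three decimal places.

d ≈ 0.460

Need Φ(δ − 1.960) = 0.85, so δ = 1.960 + 1.036 = 2.996.
δ = d·√(n/2) ⇒ d = δ/√(n/2) = 2.996/√(85/2) = 0.4596.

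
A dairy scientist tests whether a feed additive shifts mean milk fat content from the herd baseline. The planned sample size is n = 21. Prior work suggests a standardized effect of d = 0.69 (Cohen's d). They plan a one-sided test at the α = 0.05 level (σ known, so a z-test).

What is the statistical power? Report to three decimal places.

Power ≈ 0.935

Noncentrality parameter: λ = d·√n = 0.69 × √21 = 3.1620
Critical value for a one-sided test at α = 0.05: z_α = 1.645.
Power = P(Z > 1.645 − λ) = Φ(1.517) = 0.9354.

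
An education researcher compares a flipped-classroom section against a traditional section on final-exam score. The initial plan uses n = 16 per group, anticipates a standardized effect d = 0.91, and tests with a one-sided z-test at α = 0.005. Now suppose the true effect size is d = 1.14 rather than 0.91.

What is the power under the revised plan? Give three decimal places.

Power ≈ 0.742

With d = 1.14: δ = d·√(n/2) = 1.14 × √(16/2) = 3.2244. Critical value z_{0.005} = 2.576.
Revised power = P(Z > 2.576 − δ) = Φ(0.649) = 0.7417.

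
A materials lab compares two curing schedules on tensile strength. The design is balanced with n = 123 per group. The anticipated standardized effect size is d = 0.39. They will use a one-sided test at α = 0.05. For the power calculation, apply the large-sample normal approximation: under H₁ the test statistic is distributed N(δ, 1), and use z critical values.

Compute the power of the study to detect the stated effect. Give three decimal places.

Power ≈ 0.921

Noncentrality parameter: δ = d·√(n/2) = 0.39 × √(123/2) = 3.0585
One-sided α = 0.05 → critical value z_{0.05} = 1.645.
Power = Φ(δ − 1.645) = Φ(1.414) = 0.9213.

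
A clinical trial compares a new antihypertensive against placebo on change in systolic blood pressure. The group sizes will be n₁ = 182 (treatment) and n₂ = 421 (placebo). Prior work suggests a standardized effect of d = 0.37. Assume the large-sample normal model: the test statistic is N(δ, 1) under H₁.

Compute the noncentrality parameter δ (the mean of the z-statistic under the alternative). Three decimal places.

δ ≈ 4.171

The noncentrality parameter scales effect size by the design's sample-size factor: δ = d / √(1/n₁ + 1/n₂) = 0.37 / √(1/182 + 1/421) = 4.1708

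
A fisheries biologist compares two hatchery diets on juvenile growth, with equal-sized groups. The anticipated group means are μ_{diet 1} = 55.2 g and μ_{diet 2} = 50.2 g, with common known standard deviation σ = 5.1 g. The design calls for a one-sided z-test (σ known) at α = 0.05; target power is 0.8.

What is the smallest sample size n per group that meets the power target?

Standardized effect: d = |μ_{diet 1} − μ_{diet 2}| / σ = |55.2 − 50.2| / 5.1 = 0.9804
For power 0.8 need Φ(δ − z_{0.05}) = 0.8, so δ = z_{0.05} + z_{0.20} = 1.645 + 0.842 = 2.486.
δ = d·√(n/2) ⇒ n = 2(δ/d)² = 2 × (2.486 / 0.9804)² = 12.86.
Round up to the next whole unit.

n = 13 per group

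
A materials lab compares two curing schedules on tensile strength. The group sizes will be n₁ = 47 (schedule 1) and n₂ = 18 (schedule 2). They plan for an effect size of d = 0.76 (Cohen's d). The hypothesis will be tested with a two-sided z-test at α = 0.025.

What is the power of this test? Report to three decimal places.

Noncentrality parameter: δ = d / √(1/n₁ + 1/n₂) = 0.76 / √(1/47 + 1/18) = 2.7418
Critical value for a two-sided test at α = 0.025: z_{α/2} = 2.241.
Power = Φ(δ − 2.241) + Φ(−δ − 2.241) = Φ(0.500) + Φ(-4.983) = 0.6916 + 0.0000 = 0.6916.

Power ≈ 0.692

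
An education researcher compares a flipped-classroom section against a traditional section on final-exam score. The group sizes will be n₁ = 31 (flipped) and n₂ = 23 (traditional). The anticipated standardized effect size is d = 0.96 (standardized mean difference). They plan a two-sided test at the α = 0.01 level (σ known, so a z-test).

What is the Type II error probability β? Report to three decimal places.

β ≈ 0.181

Noncentrality parameter: δ = d / √(1/n₁ + 1/n₂) = 0.96 / √(1/31 + 1/23) = 3.4883
Critical value for a two-sided test at α = 0.01: z_{α/2} = 2.576.
Power = Φ(δ − 2.576) + Φ(−δ − 2.576) = Φ(0.913) + Φ(-6.064) = 0.8193 + 0.0000 = 0.8193.
Type II error: β = 1 − power = 1 − 0.8193 = 0.1807.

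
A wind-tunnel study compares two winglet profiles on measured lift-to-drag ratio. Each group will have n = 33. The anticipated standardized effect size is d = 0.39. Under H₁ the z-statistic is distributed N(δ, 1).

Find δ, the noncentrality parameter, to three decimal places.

δ ≈ 1.584

δ = d·√(n/2) = 0.39 × √(33/2) = 1.5842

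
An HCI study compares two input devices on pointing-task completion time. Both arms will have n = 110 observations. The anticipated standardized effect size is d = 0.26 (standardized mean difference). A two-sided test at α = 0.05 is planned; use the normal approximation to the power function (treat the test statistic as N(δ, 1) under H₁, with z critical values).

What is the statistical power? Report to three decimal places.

Noncentrality parameter: δ = d·√(n/2) = 0.26 × √(110/2) = 1.9282
Critical value for a two-sided test at α = 0.05: z_{α/2} = 1.960.
Power = Φ(δ − 1.960) + Φ(−δ − 1.960) = Φ(-0.032) + Φ(-3.888) = 0.4873 + 0.0001 = 0.4874.

Power ≈ 0.487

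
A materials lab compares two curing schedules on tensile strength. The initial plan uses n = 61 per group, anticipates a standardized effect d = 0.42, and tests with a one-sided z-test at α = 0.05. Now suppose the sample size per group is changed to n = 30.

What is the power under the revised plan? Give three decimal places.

Power ≈ 0.493

With n = 30 per group: δ = d·√(n/2) = 0.42 × √(30/2) = 1.6267. Critical value z_{0.05} = 1.645.
Revised power = P(Z > 1.645 − δ) = Φ(-0.018) = 0.4927.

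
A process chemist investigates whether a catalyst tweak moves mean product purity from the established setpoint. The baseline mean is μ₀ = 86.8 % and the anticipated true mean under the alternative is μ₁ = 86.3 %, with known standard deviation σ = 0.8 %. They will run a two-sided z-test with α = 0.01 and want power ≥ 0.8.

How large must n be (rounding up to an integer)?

n = 30

Standardized effect: d = |μ₁ − μ₀| / σ = |86.3 − 86.8| / 0.8 = 0.6250
For power 0.8 need Φ(δ − z_{0.005}) = 0.8, so δ = z_{0.005} + z_{0.20} = 2.576 + 0.842 = 3.417.
(Ignoring the negligible lower-tail rejection probability gives the usual closed-form inversion.)
δ = d·√n ⇒ n = (δ/d)² = (3.417 / 0.6250)² = 29.90.
Rounding up, n = 30.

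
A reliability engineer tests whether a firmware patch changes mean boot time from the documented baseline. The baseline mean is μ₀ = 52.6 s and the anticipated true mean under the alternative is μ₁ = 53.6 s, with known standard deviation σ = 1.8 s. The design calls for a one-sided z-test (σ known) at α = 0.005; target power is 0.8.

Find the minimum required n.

n = 38

Standardized effect: d = |μ₁ − μ₀| / σ = |53.6 − 52.6| / 1.8 = 0.5556
Set Φ(δ − 2.576) = 0.8; then δ − 2.576 = Φ⁻¹(0.8) = 0.842, giving δ = 3.417.
δ = d·√n ⇒ n = (δ/d)² = (3.417 / 0.5556)² = 37.84.
Rounding up, n = 38.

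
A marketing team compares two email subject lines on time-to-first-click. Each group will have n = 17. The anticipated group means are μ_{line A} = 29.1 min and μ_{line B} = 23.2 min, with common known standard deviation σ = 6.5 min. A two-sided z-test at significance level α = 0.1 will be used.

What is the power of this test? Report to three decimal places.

Power ≈ 0.842

Standardized effect: d = |μ_{line A} − μ_{line B}| / σ = |29.1 − 23.2| / 6.5 = 0.9077
Noncentrality parameter: δ = d·√(n/2) = 0.9077 × √(17/2) = 2.6464
Two-sided α = 0.1 → critical value z_{0.05} = 1.645.
Power = Φ(δ − 1.645) + Φ(−δ − 1.645) = Φ(1.002) + Φ(-4.291) = 0.8417 + 0.0000 = 0.8417.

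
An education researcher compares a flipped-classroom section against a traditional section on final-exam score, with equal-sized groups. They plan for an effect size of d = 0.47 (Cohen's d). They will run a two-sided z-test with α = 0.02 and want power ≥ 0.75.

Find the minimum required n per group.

n = 82 per group

For power 0.75 need Φ(δ − z_{0.01}) = 0.75, so δ = z_{0.01} + z_{0.25} = 2.326 + 0.674 = 3.001.
(For δ > 0 the lower-tail rejection region contributes negligibly to power, so the one-term inversion is standard.)
δ = d·√(n/2) ⇒ n = 2(δ/d)² = 2 × (3.001 / 0.47)² = 81.53.
Round up to the next whole unit.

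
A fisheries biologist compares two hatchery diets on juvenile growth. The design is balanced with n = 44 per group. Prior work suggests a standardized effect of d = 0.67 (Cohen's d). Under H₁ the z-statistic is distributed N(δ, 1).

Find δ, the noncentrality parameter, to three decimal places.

The noncentrality parameter scales effect size by the design's sample-size factor: δ = d·√(n/2) = 0.67 × √(44/2) = 3.1426

δ ≈ 3.143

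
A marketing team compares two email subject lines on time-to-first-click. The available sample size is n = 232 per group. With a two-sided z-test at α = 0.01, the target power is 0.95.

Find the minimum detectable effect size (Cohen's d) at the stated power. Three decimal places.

Required noncentrality: δ = z_{0.005} + z_{0.05} = 2.576 + 1.645 = 4.221.
(Lower-tail contribution to power is negligible for δ > 0.)
δ = d·√(n/2) ⇒ d = δ/√(n/2) = 4.221/√(232/2) = 0.3919.

d ≈ 0.392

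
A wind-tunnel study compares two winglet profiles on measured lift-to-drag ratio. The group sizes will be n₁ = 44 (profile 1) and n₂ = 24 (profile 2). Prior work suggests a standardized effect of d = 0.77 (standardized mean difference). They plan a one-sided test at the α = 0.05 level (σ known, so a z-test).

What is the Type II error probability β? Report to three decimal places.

β ≈ 0.082

Noncentrality parameter: δ = d / √(1/n₁ + 1/n₂) = 0.77 / √(1/44 + 1/24) = 3.0344
One-sided α = 0.05 → critical value z_{0.05} = 1.645.
Power = P(Z > 1.645 − δ) = Φ(1.390) = 0.9177.
Type II error: β = 1 − power = 1 − 0.9177 = 0.0823.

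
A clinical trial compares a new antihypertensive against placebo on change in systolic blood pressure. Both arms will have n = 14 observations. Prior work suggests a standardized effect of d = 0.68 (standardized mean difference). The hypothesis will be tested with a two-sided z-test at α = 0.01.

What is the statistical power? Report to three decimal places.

Noncentrality parameter: λ = d·√(n/2) = 0.68 × √(14/2) = 1.7991
Two-sided α = 0.01 → critical value z_{0.005} = 2.576.
Power = Φ(λ − 2.576) + Φ(−λ − 2.576) = Φ(-0.777) + Φ(-4.375) = 0.2187 + 0.0000 = 0.2187.

Power ≈ 0.219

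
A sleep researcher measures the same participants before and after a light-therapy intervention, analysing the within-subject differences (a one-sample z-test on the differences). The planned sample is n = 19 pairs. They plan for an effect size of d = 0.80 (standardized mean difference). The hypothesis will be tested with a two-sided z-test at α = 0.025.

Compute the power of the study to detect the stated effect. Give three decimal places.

Power ≈ 0.894

Noncentrality parameter: δ = d·√n = 0.80 × √19 = 3.4871
Critical value for a two-sided test at α = 0.025: z_{α/2} = 2.241.
Power = Φ(δ − 2.241) + Φ(−δ − 2.241) = Φ(1.246) + Φ(-5.729) = 0.8936 + 0.0000 = 0.8936.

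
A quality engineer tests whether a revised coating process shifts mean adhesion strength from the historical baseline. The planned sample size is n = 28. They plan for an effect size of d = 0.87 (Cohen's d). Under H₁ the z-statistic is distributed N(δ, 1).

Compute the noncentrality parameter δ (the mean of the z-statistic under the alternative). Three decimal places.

The noncentrality parameter scales effect size by the design's sample-size factor: δ = d·√n = 0.87 × √28 = 4.6036

δ ≈ 4.604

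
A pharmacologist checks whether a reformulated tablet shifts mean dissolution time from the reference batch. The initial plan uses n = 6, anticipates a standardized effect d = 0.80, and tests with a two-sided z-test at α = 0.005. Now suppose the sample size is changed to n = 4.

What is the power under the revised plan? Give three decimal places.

With n = 4: δ = d·√n = 0.80 × √4 = 1.6000. Critical value z_{0.0025} = 2.807.
Revised power = Φ(δ − 2.807) + Φ(−δ − 2.807) = Φ(-1.207) + Φ(-4.407) = 0.1137 + 0.0000 = 0.1137.

Power ≈ 0.114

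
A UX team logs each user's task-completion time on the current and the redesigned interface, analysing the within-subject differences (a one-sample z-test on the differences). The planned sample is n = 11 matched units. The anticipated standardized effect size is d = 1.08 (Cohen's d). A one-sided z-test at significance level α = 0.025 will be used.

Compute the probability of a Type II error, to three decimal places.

β ≈ 0.052

Noncentrality parameter: δ = d·√n = 1.08 × √11 = 3.5820
Critical value for a one-sided test at α = 0.025: z_α = 1.960.
Power = Φ(δ − 1.960) = Φ(1.622) = 0.9476.
Type II error: β = 1 − power = 1 − 0.9476 = 0.0524.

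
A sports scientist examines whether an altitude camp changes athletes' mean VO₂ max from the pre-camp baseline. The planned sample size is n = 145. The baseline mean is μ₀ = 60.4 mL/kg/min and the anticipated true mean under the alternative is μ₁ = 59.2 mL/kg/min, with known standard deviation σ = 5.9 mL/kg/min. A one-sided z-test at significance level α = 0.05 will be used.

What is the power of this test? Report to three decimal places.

Power ≈ 0.789

Standardized effect: d = |μ₁ − μ₀| / σ = |59.2 − 60.4| / 5.9 = 0.2034
Noncentrality parameter: δ = d·√n = 0.2034 × √145 = 2.4491
One-sided α = 0.05 → critical value z_{0.05} = 1.645.
Power = Φ(δ − 1.645) = Φ(0.804) = 0.7894.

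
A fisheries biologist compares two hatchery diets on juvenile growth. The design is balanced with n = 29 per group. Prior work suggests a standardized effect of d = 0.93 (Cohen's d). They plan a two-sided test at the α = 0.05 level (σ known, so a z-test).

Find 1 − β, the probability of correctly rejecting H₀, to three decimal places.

Power ≈ 0.943

Noncentrality parameter: δ = d·√(n/2) = 0.93 × √(29/2) = 3.5413
Critical value for a two-sided test at α = 0.05: z_{α/2} = 1.960.
Power = Φ(δ − 1.960) + Φ(−δ − 1.960) = Φ(1.581) + Φ(-5.501) = 0.9431 + 0.0000 = 0.9431.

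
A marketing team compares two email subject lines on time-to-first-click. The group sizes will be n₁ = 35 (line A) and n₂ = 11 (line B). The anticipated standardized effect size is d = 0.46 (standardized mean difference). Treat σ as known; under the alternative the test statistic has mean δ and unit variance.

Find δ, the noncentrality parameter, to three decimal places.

δ ≈ 1.331

δ = d / √(1/n₁ + 1/n₂) = 0.46 / √(1/35 + 1/11) = 1.3308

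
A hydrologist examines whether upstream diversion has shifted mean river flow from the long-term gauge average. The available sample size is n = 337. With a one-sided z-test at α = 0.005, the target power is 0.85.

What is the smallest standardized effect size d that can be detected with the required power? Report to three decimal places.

d ≈ 0.197

Need Φ(δ − 2.576) = 0.85, so δ = 2.576 + 1.036 = 3.612.
δ = d·√n ⇒ d = δ/√n = 3.612/√337 = 0.1968.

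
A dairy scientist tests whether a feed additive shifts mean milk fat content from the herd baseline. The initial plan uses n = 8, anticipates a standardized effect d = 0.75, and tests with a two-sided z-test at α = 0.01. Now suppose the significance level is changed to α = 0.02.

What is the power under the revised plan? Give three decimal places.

δ = d·√n = 0.75 × √8 = 2.1213 (unchanged). New critical value: z_{0.01} = 2.326.
Revised power = Φ(δ − 2.326) + Φ(−δ − 2.326) = Φ(-0.205) + Φ(-4.448) = 0.4188 + 0.0000 = 0.4188.

Power ≈ 0.419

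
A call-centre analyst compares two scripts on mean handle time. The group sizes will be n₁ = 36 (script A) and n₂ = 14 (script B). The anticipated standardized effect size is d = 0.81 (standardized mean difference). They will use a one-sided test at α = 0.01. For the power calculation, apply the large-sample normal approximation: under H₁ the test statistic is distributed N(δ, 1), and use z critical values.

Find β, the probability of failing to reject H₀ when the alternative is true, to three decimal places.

β ≈ 0.403

Noncentrality parameter: δ = d / √(1/n₁ + 1/n₂) = 0.81 / √(1/36 + 1/14) = 2.5717
Critical value for a one-sided test at α = 0.01: z_α = 2.326.
Power = P(Z > 2.326 − δ) = Φ(0.245) = 0.5969.
Type II error: β = 1 − power = 1 − 0.5969 = 0.4031.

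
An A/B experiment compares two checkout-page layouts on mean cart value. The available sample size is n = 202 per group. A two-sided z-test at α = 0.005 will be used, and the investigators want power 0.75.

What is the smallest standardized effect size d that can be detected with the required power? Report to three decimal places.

d ≈ 0.346

Need Φ(δ − 2.807) = 0.75, so δ = 2.807 + 0.674 = 3.482.
(The second rejection-region term Φ(−δ − z_{α/2}) is negligible and dropped.)
δ = d·√(n/2) ⇒ d = δ/√(n/2) = 3.482/√(202/2) = 0.3464.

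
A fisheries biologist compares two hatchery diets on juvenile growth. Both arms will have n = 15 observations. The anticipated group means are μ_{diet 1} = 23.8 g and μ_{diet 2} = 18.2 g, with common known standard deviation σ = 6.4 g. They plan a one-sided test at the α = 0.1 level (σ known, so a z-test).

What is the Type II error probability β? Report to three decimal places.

Standardized effect: d = |μ_{diet 1} − μ_{diet 2}| / σ = |23.8 − 18.2| / 6.4 = 0.8750
Noncentrality parameter: δ = d·√(n/2) = 0.8750 × √(15/2) = 2.3963
Critical value for a one-sided test at α = 0.1: z_α = 1.282.
Power = P(Z > 1.282 − δ) = Φ(1.115) = 0.8675.
Type II error: β = 1 − power = 1 − 0.8675 = 0.1325.

β ≈ 0.132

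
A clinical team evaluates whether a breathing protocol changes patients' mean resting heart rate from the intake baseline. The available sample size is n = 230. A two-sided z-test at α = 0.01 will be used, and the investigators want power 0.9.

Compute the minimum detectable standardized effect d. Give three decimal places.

d ≈ 0.254

Required noncentrality: δ = z_{0.005} + z_{0.10} = 2.576 + 1.282 = 3.857.
(Lower-tail contribution to power is negligible for δ > 0.)
δ = d·√n ⇒ d = δ/√n = 3.857/√230 = 0.2543.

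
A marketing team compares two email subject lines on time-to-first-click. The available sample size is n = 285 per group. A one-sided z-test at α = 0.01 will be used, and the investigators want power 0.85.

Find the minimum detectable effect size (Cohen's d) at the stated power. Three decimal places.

Required noncentrality: δ = z_{0.01} + z_{0.15} = 2.326 + 1.036 = 3.363.
δ = d·√(n/2) ⇒ d = δ/√(n/2) = 3.363/√(285/2) = 0.2817.

d ≈ 0.282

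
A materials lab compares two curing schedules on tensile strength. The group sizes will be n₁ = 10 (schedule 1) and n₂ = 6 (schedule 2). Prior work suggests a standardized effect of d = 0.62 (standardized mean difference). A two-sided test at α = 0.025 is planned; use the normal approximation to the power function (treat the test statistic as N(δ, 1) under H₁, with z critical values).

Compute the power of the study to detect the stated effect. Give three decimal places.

Noncentrality parameter: δ = d / √(1/n₁ + 1/n₂) = 0.62 / √(1/10 + 1/6) = 1.2006
Critical value for a two-sided test at α = 0.025: z_{α/2} = 2.241.
Power = Φ(δ − 2.241) + Φ(−δ − 2.241) = Φ(-1.041) + Φ(-3.442) = 0.1490 + 0.0003 = 0.1493.

Power ≈ 0.149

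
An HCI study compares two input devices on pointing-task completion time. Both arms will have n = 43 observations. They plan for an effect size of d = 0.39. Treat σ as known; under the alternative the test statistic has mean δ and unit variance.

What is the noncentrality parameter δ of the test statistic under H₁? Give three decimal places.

δ ≈ 1.808

δ = d·√(n/2) = 0.39 × √(43/2) = 1.8084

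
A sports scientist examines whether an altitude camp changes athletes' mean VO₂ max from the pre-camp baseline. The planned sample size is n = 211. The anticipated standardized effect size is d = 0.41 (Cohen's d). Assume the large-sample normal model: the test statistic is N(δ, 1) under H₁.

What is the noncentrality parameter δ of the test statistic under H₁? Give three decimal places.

The noncentrality parameter scales effect size by the design's sample-size factor: δ = d·√n = 0.41 × √211 = 5.9556

δ ≈ 5.956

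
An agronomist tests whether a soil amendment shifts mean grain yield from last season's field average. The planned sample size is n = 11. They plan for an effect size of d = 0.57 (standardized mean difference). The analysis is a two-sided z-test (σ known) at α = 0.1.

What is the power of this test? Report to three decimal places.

Power ≈ 0.597

Noncentrality parameter: δ = d·√n = 0.57 × √11 = 1.8905
Two-sided α = 0.1 → critical value z_{0.05} = 1.645.
Power = Φ(δ − 1.645) + Φ(−δ − 1.645) = Φ(0.246) + Φ(-3.535) = 0.5970 + 0.0002 = 0.5972.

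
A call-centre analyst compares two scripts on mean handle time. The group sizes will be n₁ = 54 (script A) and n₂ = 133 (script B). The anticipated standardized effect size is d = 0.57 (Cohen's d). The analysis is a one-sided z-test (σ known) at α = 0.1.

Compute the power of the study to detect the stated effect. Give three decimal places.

Power ≈ 0.988

Noncentrality parameter: δ = d / √(1/n₁ + 1/n₂) = 0.57 / √(1/54 + 1/133) = 3.5325
Critical value for a one-sided test at α = 0.1: z_α = 1.282.
Power = P(Z > 1.282 − δ) = Φ(2.251) = 0.9878.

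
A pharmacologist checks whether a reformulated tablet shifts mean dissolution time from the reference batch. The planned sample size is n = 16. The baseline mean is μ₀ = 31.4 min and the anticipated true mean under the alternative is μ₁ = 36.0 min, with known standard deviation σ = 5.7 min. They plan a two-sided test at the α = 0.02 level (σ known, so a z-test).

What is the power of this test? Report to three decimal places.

Power ≈ 0.816

Standardized effect: d = |μ₁ − μ₀| / σ = |36.0 − 31.4| / 5.7 = 0.8070
Noncentrality parameter: δ = d·√n = 0.8070 × √16 = 3.2281
Critical value for a two-sided test at α = 0.02: z_{α/2} = 2.326.
Power = Φ(δ − 2.326) + Φ(−δ − 2.326) = Φ(0.902) + Φ(-5.554) = 0.8164 + 0.0000 = 0.8164.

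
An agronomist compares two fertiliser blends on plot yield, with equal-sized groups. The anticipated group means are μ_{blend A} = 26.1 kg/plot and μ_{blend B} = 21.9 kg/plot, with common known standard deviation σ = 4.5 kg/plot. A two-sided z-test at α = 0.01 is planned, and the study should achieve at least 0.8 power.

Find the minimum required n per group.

Standardized effect: d = |μ_{blend A} − μ_{blend B}| / σ = |26.1 − 21.9| / 4.5 = 0.9333
Set Φ(δ − 2.576) = 0.8; then δ − 2.576 = Φ⁻¹(0.8) = 0.842, giving δ = 3.417.
(Ignoring the negligible lower-tail rejection probability gives the usual closed-form inversion.)
δ = d·√(n/2) ⇒ n = 2(δ/d)² = 2 × (3.417 / 0.9333)² = 26.81.
Rounding up, n = 27 per group.

n = 27 per group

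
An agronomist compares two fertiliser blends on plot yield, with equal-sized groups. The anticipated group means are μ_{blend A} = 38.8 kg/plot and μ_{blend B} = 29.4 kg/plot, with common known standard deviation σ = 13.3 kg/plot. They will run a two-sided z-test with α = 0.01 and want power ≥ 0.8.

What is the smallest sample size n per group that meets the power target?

n = 47 per group

Standardized effect: d = |μ_{blend A} − μ_{blend B}| / σ = |38.8 − 29.4| / 13.3 = 0.7068
For power 0.8 need Φ(δ − z_{0.005}) = 0.8, so δ = z_{0.005} + z_{0.20} = 2.576 + 0.842 = 3.417.
(Ignoring the negligible lower-tail rejection probability gives the usual closed-form inversion.)
δ = d·√(n/2) ⇒ n = 2(δ/d)² = 2 × (3.417 / 0.7068)² = 46.76.
Round up to the next whole unit.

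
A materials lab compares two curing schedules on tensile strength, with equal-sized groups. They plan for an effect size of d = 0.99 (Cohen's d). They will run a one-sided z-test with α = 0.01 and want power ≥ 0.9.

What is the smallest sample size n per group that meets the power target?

n = 27 per group

Set Φ(δ − 2.326) = 0.9; then δ − 2.326 = Φ⁻¹(0.9) = 1.282, giving δ = 3.608.
δ = d·√(n/2) ⇒ n = 2(δ/d)² = 2 × (3.608 / 0.99)² = 26.56.
Rounding up, n = 27 per group.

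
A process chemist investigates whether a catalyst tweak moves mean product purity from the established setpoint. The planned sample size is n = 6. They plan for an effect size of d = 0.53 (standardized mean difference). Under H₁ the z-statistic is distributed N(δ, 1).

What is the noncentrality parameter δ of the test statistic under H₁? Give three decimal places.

The noncentrality parameter scales effect size by the design's sample-size factor: δ = d·√n = 0.53 × √6 = 1.2982

δ ≈ 1.298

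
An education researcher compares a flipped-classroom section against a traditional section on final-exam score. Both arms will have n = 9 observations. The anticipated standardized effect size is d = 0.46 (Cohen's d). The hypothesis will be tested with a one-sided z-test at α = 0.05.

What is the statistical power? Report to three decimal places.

Noncentrality parameter: δ = d·√(n/2) = 0.46 × √(9/2) = 0.9758
Critical value for a one-sided test at α = 0.05: z_α = 1.645.
Power = Φ(δ − 1.645) = Φ(-0.669) = 0.2517.

Power ≈ 0.252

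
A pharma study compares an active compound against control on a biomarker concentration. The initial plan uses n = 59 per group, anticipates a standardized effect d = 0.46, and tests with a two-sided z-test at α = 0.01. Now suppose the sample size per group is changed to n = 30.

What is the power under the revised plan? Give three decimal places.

Power ≈ 0.214

With n = 30 per group: δ = d·√(n/2) = 0.46 × √(30/2) = 1.7816. Critical value z_{0.005} = 2.576.
Revised power = Φ(δ − 2.576) + Φ(−δ − 2.576) = Φ(-0.794) + Φ(-4.357) = 0.2135 + 0.0000 = 0.2135.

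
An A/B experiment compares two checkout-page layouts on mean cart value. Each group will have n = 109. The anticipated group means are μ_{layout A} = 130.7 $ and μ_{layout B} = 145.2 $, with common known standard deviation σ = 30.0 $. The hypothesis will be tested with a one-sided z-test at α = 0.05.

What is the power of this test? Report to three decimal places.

Standardized effect: d = |μ_{layout A} − μ_{layout B}| / σ = |130.7 − 145.2| / 30.0 = 0.4833
Noncentrality parameter: δ = d·√(n/2) = 0.4833 × √(109/2) = 3.5682
Critical value for a one-sided test at α = 0.05: z_α = 1.645.
Power = P(Z > 1.645 − δ) = Φ(1.923) = 0.9728.

Power ≈ 0.973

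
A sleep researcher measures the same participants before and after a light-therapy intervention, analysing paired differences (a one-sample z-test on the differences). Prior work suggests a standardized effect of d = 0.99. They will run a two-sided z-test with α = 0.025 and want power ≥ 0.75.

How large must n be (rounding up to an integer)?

Set Φ(δ − 2.241) = 0.75; then δ − 2.241 = Φ⁻¹(0.75) = 0.674, giving δ = 2.916.
(Ignoring the negligible lower-tail rejection probability gives the usual closed-form inversion.)
δ = d·√n ⇒ n = (δ/d)² = (2.916 / 0.99)² = 8.68.
Rounding up, n = 9.

n = 9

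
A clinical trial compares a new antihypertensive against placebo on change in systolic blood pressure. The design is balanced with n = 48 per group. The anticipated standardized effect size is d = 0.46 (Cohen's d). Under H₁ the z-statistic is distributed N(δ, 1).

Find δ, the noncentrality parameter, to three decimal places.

δ ≈ 2.254

The noncentrality parameter scales effect size by the design's sample-size factor: δ = d·√(n/2) = 0.46 × √(48/2) = 2.2535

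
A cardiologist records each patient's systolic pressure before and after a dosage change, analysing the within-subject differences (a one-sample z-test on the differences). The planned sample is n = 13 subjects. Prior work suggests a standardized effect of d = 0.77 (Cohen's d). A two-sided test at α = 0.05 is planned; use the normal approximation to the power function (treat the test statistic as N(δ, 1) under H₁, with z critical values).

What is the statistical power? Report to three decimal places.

Power ≈ 0.793

Noncentrality parameter: δ = d·√n = 0.77 × √13 = 2.7763
Two-sided α = 0.05 → critical value z_{0.025} = 1.960.
Power = Φ(δ − 1.960) + Φ(−δ − 1.960) = Φ(0.816) + Φ(-4.736) = 0.7928 + 0.0000 = 0.7928.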